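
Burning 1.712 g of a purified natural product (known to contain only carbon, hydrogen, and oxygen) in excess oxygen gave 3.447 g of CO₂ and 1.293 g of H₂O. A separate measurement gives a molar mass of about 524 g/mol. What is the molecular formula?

mol C = 3.447 g CO₂ ÷ 44.009 g/mol = 0.078325 mol
mol H = 2 × 1.293 g H₂O ÷ 18.015 g/mol = 0.14355 mol
mass O = 1.712 − (0.94076 + 0.14470) = 0.62654 g → mol O = 0.62654 ÷ 15.999 = 0.039161 mol
Divide by the smallest (0.039161 mol): C 2.000, H 3.666, O 1.000
Multiplying each by 3 gives whole numbers: C 6.00, H 11.00, O 3.00
Empirical formula: C6H11O3
Empirical-formula mass = 131.15 g/mol; 524 ÷ 131.15 ≈ 4, so the molecular formula is C24H44O12.

C24H44O12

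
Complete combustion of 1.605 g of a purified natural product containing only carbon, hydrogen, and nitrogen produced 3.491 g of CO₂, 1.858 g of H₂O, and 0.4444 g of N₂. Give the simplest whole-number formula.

mol C = 3.491 g CO₂ ÷ 44.009 g/mol = 0.079325 mol
mol H = 2 × 1.858 g H₂O ÷ 18.015 g/mol = 0.20627 mol
mol N = 2 × 0.4444 g N₂ ÷ 28.014 g/mol = 0.031727 mol
Divide by the smallest (0.031727 mol): C 2.500, H 6.501, N 1.000
Multiplying each by 2 gives whole numbers: C 5.00, H 13.00, N 2.00

C5H13N2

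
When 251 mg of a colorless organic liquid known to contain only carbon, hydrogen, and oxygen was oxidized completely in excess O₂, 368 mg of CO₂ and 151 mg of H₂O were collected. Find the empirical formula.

mol C = 0.368 g CO₂ ÷ 44.009 g/mol = 0.008362 mol
mol H = 2 × 0.151 g H₂O ÷ 18.015 g/mol = 0.01676 mol
mass O = 0.251 − (0.1004 + 0.01690) = 0.1337 g → mol O = 0.1337 ÷ 15.999 = 0.008355 mol
Divide by the smallest (0.008355 mol): C 1.001, H 2.007, O 1.000

CH2O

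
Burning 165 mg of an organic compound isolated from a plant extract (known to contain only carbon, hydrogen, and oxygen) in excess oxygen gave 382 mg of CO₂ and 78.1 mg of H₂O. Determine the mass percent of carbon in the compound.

63.2%

mol C = 0.382 g CO₂ ÷ 44.009 g/mol = 0.008680 mol
mol H = 2 × 0.0781 g H₂O ÷ 18.015 g/mol = 0.008671 mol
mass O = 0.165 − (0.1043 + 0.008740) = 0.05200 g → mol O = 0.05200 ÷ 15.999 = 0.003250 mol
mass % C = 0.1043 g ÷ 0.165 g × 100%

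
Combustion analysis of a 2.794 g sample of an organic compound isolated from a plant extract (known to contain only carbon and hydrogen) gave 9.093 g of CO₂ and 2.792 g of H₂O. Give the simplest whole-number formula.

C2H3

mol C = 9.093 g CO₂ ÷ 44.009 g/mol = 0.20662 mol
mol H = 2 × 2.792 g H₂O ÷ 18.015 g/mol = 0.30996 mol
Divide by the smallest (0.20662 mol): C 1.000, H 1.500
Multiplying each by 2 gives whole numbers: C 2.00, H 3.00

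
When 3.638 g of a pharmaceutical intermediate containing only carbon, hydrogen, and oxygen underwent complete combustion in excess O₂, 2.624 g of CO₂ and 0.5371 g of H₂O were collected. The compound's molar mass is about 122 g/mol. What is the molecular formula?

C2H2O6

mol C = 2.624 g CO₂ ÷ 44.009 g/mol = 0.059624 mol
mol H = 2 × 0.5371 g H₂O ÷ 18.015 g/mol = 0.059628 mol
mass O = 3.638 − (0.71615 + 0.060105) = 2.8617 g → mol O = 2.8617 ÷ 15.999 = 0.17887 mol
Divide by the smallest (0.059624 mol): C 1.000, H 1.000, O 3.000
Empirical formula: CHO3
Empirical-formula mass = 61.02 g/mol; 122 ÷ 61.02 ≈ 2, so the molecular formula is C2H2O6.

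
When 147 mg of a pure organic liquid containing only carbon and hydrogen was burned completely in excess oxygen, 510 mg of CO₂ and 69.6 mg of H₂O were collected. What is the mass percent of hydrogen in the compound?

mol C = 0.510 g CO₂ ÷ 44.009 g/mol = 0.01159 mol
mol H = 2 × 0.0696 g H₂O ÷ 18.015 g/mol = 0.007727 mol
mass % H = 0.007789 g ÷ 0.147 g × 100%

5.3%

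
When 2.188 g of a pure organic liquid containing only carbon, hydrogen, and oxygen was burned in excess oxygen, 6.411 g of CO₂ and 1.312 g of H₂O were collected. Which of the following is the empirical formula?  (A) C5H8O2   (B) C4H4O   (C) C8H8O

(C) C8H8O

mol C = 6.411 g CO₂ ÷ 44.009 g/mol = 0.14567 mol
mol H = 2 × 1.312 g H₂O ÷ 18.015 g/mol = 0.14566 mol
mass O = 2.188 − (1.7497 + 0.14682) = 0.29148 g → mol O = 0.29148 ÷ 15.999 = 0.018219 mol
Divide by the smallest (0.018219 mol): C 7.996, H 7.995, O 1.000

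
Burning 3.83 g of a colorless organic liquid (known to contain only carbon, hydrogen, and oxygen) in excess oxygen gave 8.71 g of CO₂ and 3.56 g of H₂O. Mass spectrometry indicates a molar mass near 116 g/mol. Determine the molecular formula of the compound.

mol C = 8.71 g CO₂ ÷ 44.009 g/mol = 0.1979 mol
mol H = 2 × 3.56 g H₂O ÷ 18.015 g/mol = 0.3952 mol
mass O = 3.83 − (2.377 + 0.3984) = 1.054 g → mol O = 1.054 ÷ 15.999 = 0.06591 mol
Divide by the smallest (0.06591 mol): C 3.003, H 5.997, O 1.000
Empirical formula: C3H6O
Empirical-formula mass = 58.08 g/mol; 116 ÷ 58.08 ≈ 2, so the molecular formula is C6H12O2.

C6H12O2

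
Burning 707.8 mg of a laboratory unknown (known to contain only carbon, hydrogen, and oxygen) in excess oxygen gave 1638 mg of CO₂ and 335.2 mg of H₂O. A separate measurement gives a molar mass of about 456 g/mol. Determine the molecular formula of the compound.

C24H24O9

mol C = 1.638 g CO₂ ÷ 44.009 g/mol = 0.037220 mol
mol H = 2 × 0.3352 g H₂O ÷ 18.015 g/mol = 0.037213 mol
mass O = 0.7078 − (0.44705 + 0.037511) = 0.22324 g → mol O = 0.22324 ÷ 15.999 = 0.013954 mol
Divide by the smallest (0.013954 mol): C 2.667, H 2.667, O 1.000
Multiplying each by 3 gives whole numbers: C 8.00, H 8.00, O 3.00
Empirical formula: C8H8O3
Empirical-formula mass = 152.15 g/mol; 456 ÷ 152.15 ≈ 3, so the molecular formula is C24H24O9.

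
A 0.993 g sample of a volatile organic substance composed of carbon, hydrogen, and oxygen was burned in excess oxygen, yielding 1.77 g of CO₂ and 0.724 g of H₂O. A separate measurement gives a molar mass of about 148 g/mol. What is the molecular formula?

C6H12O4

mol C = 1.77 g CO₂ ÷ 44.009 g/mol = 0.04022 mol
mol H = 2 × 0.724 g H₂O ÷ 18.015 g/mol = 0.08038 mol
mass O = 0.993 − (0.4831 + 0.08102) = 0.4289 g → mol O = 0.4289 ÷ 15.999 = 0.02681 mol
Divide by the smallest (0.02681 mol): C 1.500, H 2.998, O 1.000
Multiplying each by 2 gives whole numbers: C 3.00, H 6.00, O 2.00
Empirical formula: C3H6O2
Empirical-formula mass = 74.08 g/mol; 148 ÷ 74.08 ≈ 2, so the molecular formula is C6H12O4.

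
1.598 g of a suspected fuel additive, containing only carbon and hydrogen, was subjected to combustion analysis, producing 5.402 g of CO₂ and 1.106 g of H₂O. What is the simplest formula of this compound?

CH

mol C = 5.402 g CO₂ ÷ 44.009 g/mol = 0.12275 mol
mol H = 2 × 1.106 g H₂O ÷ 18.015 g/mol = 0.12279 mol
Divide by the smallest (0.12275 mol): C 1.000, H 1.000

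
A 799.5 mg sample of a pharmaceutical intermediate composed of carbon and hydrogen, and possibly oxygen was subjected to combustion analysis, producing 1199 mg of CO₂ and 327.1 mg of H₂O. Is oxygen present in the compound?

mol C = 1.199 g CO₂ ÷ 44.009 g/mol = 0.027244 mol
mol H = 2 × 0.3271 g H₂O ÷ 18.015 g/mol = 0.036314 mol
C and H account for only 0.36384 g of the 0.7995 g sample; the remaining 0.43566 g must be oxygen.

yes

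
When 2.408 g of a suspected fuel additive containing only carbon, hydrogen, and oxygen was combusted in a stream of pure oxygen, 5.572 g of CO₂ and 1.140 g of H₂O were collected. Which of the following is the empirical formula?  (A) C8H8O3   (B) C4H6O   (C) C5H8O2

(A) C8H8O3

mol C = 5.572 g CO₂ ÷ 44.009 g/mol = 0.12661 mol
mol H = 2 × 1.140 g H₂O ÷ 18.015 g/mol = 0.12656 mol
mass O = 2.408 − (1.5207 + 0.12757) = 0.75971 g → mol O = 0.75971 ÷ 15.999 = 0.047485 mol
Divide by the smallest (0.047485 mol): C 2.666, H 2.665, O 1.000
Multiplying each by 3 gives whole numbers: C 8.00, H 8.00, O 3.00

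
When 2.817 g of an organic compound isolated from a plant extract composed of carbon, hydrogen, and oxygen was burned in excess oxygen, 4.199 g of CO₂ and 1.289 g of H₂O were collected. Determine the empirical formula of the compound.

mol C = 4.199 g CO₂ ÷ 44.009 g/mol = 0.095412 mol
mol H = 2 × 1.289 g H₂O ÷ 18.015 g/mol = 0.14310 mol
mass O = 2.817 − (1.1460 + 0.14425) = 1.5268 g → mol O = 1.5268 ÷ 15.999 = 0.095428 mol
Divide by the smallest (0.095412 mol): C 1.000, H 1.500, O 1.000
Multiplying each by 2 gives whole numbers: C 2.00, H 3.00, O 2.00

C2H3O2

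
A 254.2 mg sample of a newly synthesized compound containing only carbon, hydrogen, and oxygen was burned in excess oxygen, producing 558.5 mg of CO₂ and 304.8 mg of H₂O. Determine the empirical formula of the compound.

C3H8O

mol C = 0.5585 g CO₂ ÷ 44.009 g/mol = 0.012691 mol
mol H = 2 × 0.3048 g H₂O ÷ 18.015 g/mol = 0.033838 mol
mass O = 0.2542 − (0.15243 + 0.034109) = 0.067664 g → mol O = 0.067664 ÷ 15.999 = 0.0042293 mol
Divide by the smallest (0.0042293 mol): C 3.001, H 8.001, O 1.000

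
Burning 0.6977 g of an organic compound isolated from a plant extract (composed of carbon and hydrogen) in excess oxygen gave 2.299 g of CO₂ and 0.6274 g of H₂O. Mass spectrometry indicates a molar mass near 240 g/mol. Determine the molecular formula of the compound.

mol C = 2.299 g CO₂ ÷ 44.009 g/mol = 0.052239 mol
mol H = 2 × 0.6274 g H₂O ÷ 18.015 g/mol = 0.069653 mol
Divide by the smallest (0.052239 mol): C 1.000, H 1.333
Multiplying each by 3 gives whole numbers: C 3.00, H 4.00
Empirical formula: C3H4
Empirical-formula mass = 40.06 g/mol; 240 ÷ 40.06 ≈ 6, so the molecular formula is C18H24.

C18H24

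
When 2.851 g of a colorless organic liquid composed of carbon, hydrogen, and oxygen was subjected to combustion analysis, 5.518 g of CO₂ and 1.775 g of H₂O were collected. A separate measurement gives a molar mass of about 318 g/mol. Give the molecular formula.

C14H22O8

mol C = 5.518 g CO₂ ÷ 44.009 g/mol = 0.12538 mol
mol H = 2 × 1.775 g H₂O ÷ 18.015 g/mol = 0.19706 mol
mass O = 2.851 − (1.5060 + 0.19863) = 1.1464 g → mol O = 1.1464 ÷ 15.999 = 0.071654 mol
Divide by the smallest (0.071654 mol): C 1.750, H 2.750, O 1.000
Multiplying each by 4 gives whole numbers: C 7.00, H 11.00, O 4.00
Empirical formula: C7H11O4
Empirical-formula mass = 159.16 g/mol; 318 ÷ 159.16 ≈ 2, so the molecular formula is C14H22O8.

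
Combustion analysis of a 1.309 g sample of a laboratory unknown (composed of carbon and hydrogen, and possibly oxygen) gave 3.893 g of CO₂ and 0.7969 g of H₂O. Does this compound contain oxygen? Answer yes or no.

yes

mol C = 3.893 g CO₂ ÷ 44.009 g/mol = 0.088459 mol
mol H = 2 × 0.7969 g H₂O ÷ 18.015 g/mol = 0.088471 mol
C and H account for only 1.1517 g of the 1.309 g sample; the remaining 0.15734 g must be oxygen.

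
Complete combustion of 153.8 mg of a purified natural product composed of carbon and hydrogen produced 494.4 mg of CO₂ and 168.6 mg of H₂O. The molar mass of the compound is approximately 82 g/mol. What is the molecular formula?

C6H10

mol C = 0.4944 g CO₂ ÷ 44.009 g/mol = 0.011234 mol
mol H = 2 × 0.1686 g H₂O ÷ 18.015 g/mol = 0.018718 mol
Divide by the smallest (0.011234 mol): C 1.000, H 1.666
Multiplying each by 3 gives whole numbers: C 3.00, H 5.00
Empirical formula: C3H5
Empirical-formula mass = 41.07 g/mol; 82 ÷ 41.07 ≈ 2, so the molecular formula is C6H10.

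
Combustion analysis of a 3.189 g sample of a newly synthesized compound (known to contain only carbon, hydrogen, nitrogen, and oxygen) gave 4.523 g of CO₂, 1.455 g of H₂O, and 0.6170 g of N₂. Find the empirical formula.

mol C = 4.523 g CO₂ ÷ 44.009 g/mol = 0.10277 mol
mol H = 2 × 1.455 g H₂O ÷ 18.015 g/mol = 0.16153 mol
mol N = 2 × 0.6170 g N₂ ÷ 28.014 g/mol = 0.044049 mol
mass O = 3.189 − (1.2344 + 0.16282 + 0.61700) = 1.1748 g → mol O = 1.1748 ÷ 15.999 = 0.073427 mol
Divide by the smallest (0.044049 mol): C 2.333, H 3.667, N 1.000, O 1.667
Multiplying each by 3 gives whole numbers: C 7.00, H 11.00, N 3.00, O 5.00

C7H11N3O5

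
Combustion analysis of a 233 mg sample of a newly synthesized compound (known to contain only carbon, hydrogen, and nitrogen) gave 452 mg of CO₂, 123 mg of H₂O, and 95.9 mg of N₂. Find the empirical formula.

mol C = 0.452 g CO₂ ÷ 44.009 g/mol = 0.01027 mol
mol H = 2 × 0.123 g H₂O ÷ 18.015 g/mol = 0.01366 mol
mol N = 2 × 0.0959 g N₂ ÷ 28.014 g/mol = 0.006847 mol
Divide by the smallest (0.006847 mol): C 1.500, H 1.994, N 1.000
Multiplying each by 2 gives whole numbers: C 3.00, H 3.99, N 2.00

C3H4N2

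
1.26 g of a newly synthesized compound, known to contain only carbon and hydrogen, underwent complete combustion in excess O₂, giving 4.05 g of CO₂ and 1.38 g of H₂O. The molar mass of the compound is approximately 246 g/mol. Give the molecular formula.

C18H30

mol C = 4.05 g CO₂ ÷ 44.009 g/mol = 0.09203 mol
mol H = 2 × 1.38 g H₂O ÷ 18.015 g/mol = 0.1532 mol
Divide by the smallest (0.09203 mol): C 1.000, H 1.665
Multiplying each by 3 gives whole numbers: C 3.00, H 4.99
Empirical formula: C3H5
Empirical-formula mass = 41.07 g/mol; 246 ÷ 41.07 ≈ 6, so the molecular formula is C18H30.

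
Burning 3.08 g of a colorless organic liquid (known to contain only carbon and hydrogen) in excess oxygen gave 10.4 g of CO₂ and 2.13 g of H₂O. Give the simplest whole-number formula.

CH

mol C = 10.4 g CO₂ ÷ 44.009 g/mol = 0.2363 mol
mol H = 2 × 2.13 g H₂O ÷ 18.015 g/mol = 0.2365 mol
Divide by the smallest (0.2363 mol): C 1.000, H 1.001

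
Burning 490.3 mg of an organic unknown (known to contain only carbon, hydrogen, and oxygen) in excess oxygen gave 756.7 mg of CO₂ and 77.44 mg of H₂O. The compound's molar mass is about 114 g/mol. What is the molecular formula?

mol C = 0.7567 g CO₂ ÷ 44.009 g/mol = 0.017194 mol
mol H = 2 × 0.07744 g H₂O ÷ 18.015 g/mol = 0.0085973 mol
mass O = 0.4903 − (0.20652 + 0.0086661) = 0.27511 g → mol O = 0.27511 ÷ 15.999 = 0.017196 mol
Divide by the smallest (0.0085973 mol): C 2.000, H 1.000, O 2.000
Empirical formula: C2HO2
Empirical-formula mass = 57.03 g/mol; 114 ÷ 57.03 ≈ 2, so the molecular formula is C4H2O4.

C4H2O4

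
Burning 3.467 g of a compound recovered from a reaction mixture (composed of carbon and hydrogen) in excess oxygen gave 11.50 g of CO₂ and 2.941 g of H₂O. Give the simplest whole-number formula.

C4H5

mol C = 11.50 g CO₂ ÷ 44.009 g/mol = 0.26131 mol
mol H = 2 × 2.941 g H₂O ÷ 18.015 g/mol = 0.32651 mol
Divide by the smallest (0.26131 mol): C 1.000, H 1.249
Multiplying each by 4 gives whole numbers: C 4.00, H 5.00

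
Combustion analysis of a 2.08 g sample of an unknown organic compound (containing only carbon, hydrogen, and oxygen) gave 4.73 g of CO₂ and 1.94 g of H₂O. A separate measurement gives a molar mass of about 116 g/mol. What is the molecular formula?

C6H12O2

mol C = 4.73 g CO₂ ÷ 44.009 g/mol = 0.1075 mol
mol H = 2 × 1.94 g H₂O ÷ 18.015 g/mol = 0.2154 mol
mass O = 2.08 − (1.291 + 0.2171) = 0.5720 g → mol O = 0.5720 ÷ 15.999 = 0.03575 mol
Divide by the smallest (0.03575 mol): C 3.006, H 6.024, O 1.000
Empirical formula: C3H6O
Empirical-formula mass = 58.08 g/mol; 116 ÷ 58.08 ≈ 2, so the molecular formula is C6H12O2.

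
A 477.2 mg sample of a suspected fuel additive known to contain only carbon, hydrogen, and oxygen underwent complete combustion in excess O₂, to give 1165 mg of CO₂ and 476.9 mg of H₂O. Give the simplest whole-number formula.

C4H8O

mol C = 1.165 g CO₂ ÷ 44.009 g/mol = 0.026472 mol
mol H = 2 × 0.4769 g H₂O ÷ 18.015 g/mol = 0.052945 mol
mass O = 0.4772 − (0.31795 + 0.053368) = 0.10588 g → mol O = 0.10588 ÷ 15.999 = 0.0066178 mol
Divide by the smallest (0.0066178 mol): C 4.000, H 8.000, O 1.000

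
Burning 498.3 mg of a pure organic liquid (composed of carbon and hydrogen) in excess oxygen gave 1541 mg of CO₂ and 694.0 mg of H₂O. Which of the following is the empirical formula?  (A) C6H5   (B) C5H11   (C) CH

(B) C5H11

mol C = 1.541 g CO₂ ÷ 44.009 g/mol = 0.035016 mol
mol H = 2 × 0.6940 g H₂O ÷ 18.015 g/mol = 0.077047 mol
Divide by the smallest (0.035016 mol): C 1.000, H 2.200
Multiplying each by 5 gives whole numbers: C 5.00, H 11.00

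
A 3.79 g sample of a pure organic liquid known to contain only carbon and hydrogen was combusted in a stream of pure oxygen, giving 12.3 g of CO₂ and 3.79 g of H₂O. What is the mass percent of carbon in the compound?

88.6%

mol C = 12.3 g CO₂ ÷ 44.009 g/mol = 0.2795 mol
mol H = 2 × 3.79 g H₂O ÷ 18.015 g/mol = 0.4208 mol
mass % C = 3.357 g ÷ 3.79 g × 100%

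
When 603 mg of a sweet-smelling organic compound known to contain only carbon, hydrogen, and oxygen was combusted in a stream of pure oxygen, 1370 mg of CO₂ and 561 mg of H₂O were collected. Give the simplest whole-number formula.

C3H6O

mol C = 1.37 g CO₂ ÷ 44.009 g/mol = 0.03113 mol
mol H = 2 × 0.561 g H₂O ÷ 18.015 g/mol = 0.06228 mol
mass O = 0.603 − (0.3739 + 0.06278) = 0.1663 g → mol O = 0.1663 ÷ 15.999 = 0.01040 mol
Divide by the smallest (0.01040 mol): C 2.995, H 5.991, O 1.000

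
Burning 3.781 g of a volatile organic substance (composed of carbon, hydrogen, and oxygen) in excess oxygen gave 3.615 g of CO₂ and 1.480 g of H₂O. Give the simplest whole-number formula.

mol C = 3.615 g CO₂ ÷ 44.009 g/mol = 0.082142 mol
mol H = 2 × 1.480 g H₂O ÷ 18.015 g/mol = 0.16431 mol
mass O = 3.781 − (0.98661 + 0.16562) = 2.6288 g → mol O = 2.6288 ÷ 15.999 = 0.16431 mol
Divide by the smallest (0.082142 mol): C 1.000, H 2.000, O 2.000

CH2O2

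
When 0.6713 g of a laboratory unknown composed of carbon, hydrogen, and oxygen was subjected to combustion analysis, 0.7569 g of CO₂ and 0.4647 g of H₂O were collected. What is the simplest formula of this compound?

mol C = 0.7569 g CO₂ ÷ 44.009 g/mol = 0.017199 mol
mol H = 2 × 0.4647 g H₂O ÷ 18.015 g/mol = 0.051590 mol
mass O = 0.6713 − (0.20657 + 0.052003) = 0.41272 g → mol O = 0.41272 ÷ 15.999 = 0.025797 mol
Divide by the smallest (0.017199 mol): C 1.000, H 3.000, O 1.500
Multiplying each by 2 gives whole numbers: C 2.00, H 6.00, O 3.00

C2H6O3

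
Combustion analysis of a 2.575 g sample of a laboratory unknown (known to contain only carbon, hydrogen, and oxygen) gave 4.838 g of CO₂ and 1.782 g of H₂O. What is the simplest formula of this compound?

mol C = 4.838 g CO₂ ÷ 44.009 g/mol = 0.10993 mol
mol H = 2 × 1.782 g H₂O ÷ 18.015 g/mol = 0.19784 mol
mass O = 2.575 − (1.3204 + 0.19942) = 1.0552 g → mol O = 1.0552 ÷ 15.999 = 0.065953 mol
Divide by the smallest (0.065953 mol): C 1.667, H 3.000, O 1.000
Multiplying each by 3 gives whole numbers: C 5.00, H 9.00, O 3.00

C5H9O3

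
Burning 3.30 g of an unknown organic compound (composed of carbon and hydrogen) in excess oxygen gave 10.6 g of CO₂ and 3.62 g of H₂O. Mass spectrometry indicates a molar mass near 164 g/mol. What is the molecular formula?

mol C = 10.6 g CO₂ ÷ 44.009 g/mol = 0.2409 mol
mol H = 2 × 3.62 g H₂O ÷ 18.015 g/mol = 0.4019 mol
Divide by the smallest (0.2409 mol): C 1.000, H 1.669
Multiplying each by 3 gives whole numbers: C 3.00, H 5.01
Empirical formula: C3H5
Empirical-formula mass = 41.07 g/mol; 164 ÷ 41.07 ≈ 4, so the molecular formula is C12H20.

C12H20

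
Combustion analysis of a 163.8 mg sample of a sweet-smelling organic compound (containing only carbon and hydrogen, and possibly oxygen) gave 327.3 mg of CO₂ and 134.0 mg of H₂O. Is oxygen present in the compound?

mol C = 0.3273 g CO₂ ÷ 44.009 g/mol = 0.0074371 mol
mol H = 2 × 0.1340 g H₂O ÷ 18.015 g/mol = 0.014876 mol
C and H account for only 0.10432 g of the 0.1638 g sample; the remaining 0.059477 g must be oxygen.

yes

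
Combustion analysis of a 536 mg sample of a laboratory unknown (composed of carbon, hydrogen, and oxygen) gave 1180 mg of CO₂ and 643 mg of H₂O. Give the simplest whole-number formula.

mol C = 1.18 g CO₂ ÷ 44.009 g/mol = 0.02681 mol
mol H = 2 × 0.643 g H₂O ÷ 18.015 g/mol = 0.07138 mol
mass O = 0.536 − (0.3220 + 0.07196) = 0.1420 g → mol O = 0.1420 ÷ 15.999 = 0.008875 mol
Divide by the smallest (0.008875 mol): C 3.021, H 8.043, O 1.000

C3H8O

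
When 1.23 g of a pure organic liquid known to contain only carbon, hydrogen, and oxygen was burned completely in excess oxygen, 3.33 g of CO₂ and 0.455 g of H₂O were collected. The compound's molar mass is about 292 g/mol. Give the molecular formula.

mol C = 3.33 g CO₂ ÷ 44.009 g/mol = 0.07567 mol
mol H = 2 × 0.455 g H₂O ÷ 18.015 g/mol = 0.05051 mol
mass O = 1.23 − (0.9088 + 0.05092) = 0.2703 g → mol O = 0.2703 ÷ 15.999 = 0.01689 mol
Divide by the smallest (0.01689 mol): C 4.479, H 2.990, O 1.000
Multiplying each by 2 gives whole numbers: C 8.96, H 5.98, O 2.00
Empirical formula: C9H6O2
Empirical-formula mass = 146.14 g/mol; 292 ÷ 146.14 ≈ 2, so the molecular formula is C18H12O4.

C18H12O4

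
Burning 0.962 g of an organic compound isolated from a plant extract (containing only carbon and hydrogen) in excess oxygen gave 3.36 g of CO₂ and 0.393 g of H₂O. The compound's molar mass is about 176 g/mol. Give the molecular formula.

mol C = 3.36 g CO₂ ÷ 44.009 g/mol = 0.07635 mol
mol H = 2 × 0.393 g H₂O ÷ 18.015 g/mol = 0.04363 mol
Divide by the smallest (0.04363 mol): C 1.750, H 1.000
Multiplying each by 4 gives whole numbers: C 7.00, H 4.00
Empirical formula: C7H4
Empirical-formula mass = 88.11 g/mol; 176 ÷ 88.11 ≈ 2, so the molecular formula is C14H8.

C14H8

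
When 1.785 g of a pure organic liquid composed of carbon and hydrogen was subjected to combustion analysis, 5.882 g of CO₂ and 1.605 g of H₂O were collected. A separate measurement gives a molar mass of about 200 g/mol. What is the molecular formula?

mol C = 5.882 g CO₂ ÷ 44.009 g/mol = 0.13365 mol
mol H = 2 × 1.605 g H₂O ÷ 18.015 g/mol = 0.17818 mol
Divide by the smallest (0.13365 mol): C 1.000, H 1.333
Multiplying each by 3 gives whole numbers: C 3.00, H 4.00
Empirical formula: C3H4
Empirical-formula mass = 40.06 g/mol; 200 ÷ 40.06 ≈ 5, so the molecular formula is C15H20.

C15H20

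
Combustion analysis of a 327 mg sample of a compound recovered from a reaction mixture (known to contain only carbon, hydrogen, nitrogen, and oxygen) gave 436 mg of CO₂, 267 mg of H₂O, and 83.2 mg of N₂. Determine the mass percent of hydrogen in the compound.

9.1%

mol C = 0.436 g CO₂ ÷ 44.009 g/mol = 0.009907 mol
mol H = 2 × 0.267 g H₂O ÷ 18.015 g/mol = 0.02964 mol
mol N = 2 × 0.0832 g N₂ ÷ 28.014 g/mol = 0.005940 mol
mass O = 0.327 − (0.1190 + 0.02988 + 0.08320) = 0.09493 g → mol O = 0.09493 ÷ 15.999 = 0.005933 mol
mass % H = 0.02988 g ÷ 0.327 g × 100%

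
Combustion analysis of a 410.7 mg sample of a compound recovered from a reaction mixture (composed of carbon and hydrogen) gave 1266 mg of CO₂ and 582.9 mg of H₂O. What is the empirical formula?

mol C = 1.266 g CO₂ ÷ 44.009 g/mol = 0.028767 mol
mol H = 2 × 0.5829 g H₂O ÷ 18.015 g/mol = 0.064713 mol
Divide by the smallest (0.028767 mol): C 1.000, H 2.250
Multiplying each by 4 gives whole numbers: C 4.00, H 9.00

C4H9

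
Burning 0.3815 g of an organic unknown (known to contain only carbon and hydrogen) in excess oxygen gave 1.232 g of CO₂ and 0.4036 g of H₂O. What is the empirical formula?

mol C = 1.232 g CO₂ ÷ 44.009 g/mol = 0.027994 mol
mol H = 2 × 0.4036 g H₂O ÷ 18.015 g/mol = 0.044807 mol
Divide by the smallest (0.027994 mol): C 1.000, H 1.601
Multiplying each by 5 gives whole numbers: C 5.00, H 8.00

C5H8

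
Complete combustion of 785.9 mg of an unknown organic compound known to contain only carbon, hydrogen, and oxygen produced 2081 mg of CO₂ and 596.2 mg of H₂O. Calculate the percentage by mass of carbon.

72.27%

mol C = 2.081 g CO₂ ÷ 44.009 g/mol = 0.047286 mol
mol H = 2 × 0.5962 g H₂O ÷ 18.015 g/mol = 0.066189 mol
mass O = 0.7859 − (0.56795 + 0.066719) = 0.15123 g → mol O = 0.15123 ÷ 15.999 = 0.0094526 mol
mass % C = 0.56795 g ÷ 0.7859 g × 100%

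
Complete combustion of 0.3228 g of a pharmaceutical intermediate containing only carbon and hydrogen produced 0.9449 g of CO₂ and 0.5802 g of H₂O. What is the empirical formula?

mol C = 0.9449 g CO₂ ÷ 44.009 g/mol = 0.021471 mol
mol H = 2 × 0.5802 g H₂O ÷ 18.015 g/mol = 0.064413 mol
Divide by the smallest (0.021471 mol): C 1.000, H 3.000

CH3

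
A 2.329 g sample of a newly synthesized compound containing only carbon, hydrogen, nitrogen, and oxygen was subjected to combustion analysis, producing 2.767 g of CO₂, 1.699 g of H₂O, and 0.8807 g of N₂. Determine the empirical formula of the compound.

mol C = 2.767 g CO₂ ÷ 44.009 g/mol = 0.062874 mol
mol H = 2 × 1.699 g H₂O ÷ 18.015 g/mol = 0.18862 mol
mol N = 2 × 0.8807 g N₂ ÷ 28.014 g/mol = 0.062876 mol
mass O = 2.329 − (0.75517 + 0.19013 + 0.88070) = 0.50300 g → mol O = 0.50300 ÷ 15.999 = 0.031439 mol
Divide by the smallest (0.031439 mol): C 2.000, H 6.000, N 2.000, O 1.000

C2H6N2O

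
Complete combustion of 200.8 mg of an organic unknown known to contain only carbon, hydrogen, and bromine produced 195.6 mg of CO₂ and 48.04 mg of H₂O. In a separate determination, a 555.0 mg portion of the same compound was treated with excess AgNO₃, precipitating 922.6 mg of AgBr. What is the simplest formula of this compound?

mol C = 0.1956 g CO₂ ÷ 44.009 g/mol = 0.0044445 mol
mol H = 2 × 0.04804 g H₂O ÷ 18.015 g/mol = 0.0053333 mol
From the AgBr data: mol Br per gram of compound = (0.9226 ÷ 187.772) ÷ 0.5550 = 0.0088530 mol/g, so in the 0.2008 g combustion sample mol Br = 0.0017777 mol
Divide by the smallest (0.0017777 mol): C 2.500, H 3.000, Br 1.000
Multiplying each by 2 gives whole numbers: C 5.00, H 6.00, Br 2.00

C5H6Br2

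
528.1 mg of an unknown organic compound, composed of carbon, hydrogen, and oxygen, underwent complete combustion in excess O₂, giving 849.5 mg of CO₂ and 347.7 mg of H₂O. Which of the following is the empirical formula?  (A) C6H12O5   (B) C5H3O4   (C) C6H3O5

mol C = 0.8495 g CO₂ ÷ 44.009 g/mol = 0.019303 mol
mol H = 2 × 0.3477 g H₂O ÷ 18.015 g/mol = 0.038601 mol
mass O = 0.5281 − (0.23185 + 0.038910) = 0.25734 g → mol O = 0.25734 ÷ 15.999 = 0.016085 mol
Divide by the smallest (0.016085 mol): C 1.200, H 2.400, O 1.000
Multiplying each by 5 gives whole numbers: C 6.00, H 12.00, O 5.00

(A) C6H12O5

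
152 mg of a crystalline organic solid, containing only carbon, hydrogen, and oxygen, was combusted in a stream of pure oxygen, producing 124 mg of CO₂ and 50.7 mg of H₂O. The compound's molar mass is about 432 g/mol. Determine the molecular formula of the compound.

C8H16O20

mol C = 0.124 g CO₂ ÷ 44.009 g/mol = 0.002818 mol
mol H = 2 × 0.0507 g H₂O ÷ 18.015 g/mol = 0.005629 mol
mass O = 0.152 − (0.03384 + 0.005674) = 0.1125 g → mol O = 0.1125 ÷ 15.999 = 0.007031 mol
Divide by the smallest (0.002818 mol): C 1.000, H 1.998, O 2.495
Multiplying each by 2 gives whole numbers: C 2.00, H 4.00, O 4.99
Empirical formula: C2H4O5
Empirical-formula mass = 108.05 g/mol; 432 ÷ 108.05 ≈ 4, so the molecular formula is C8H16O20.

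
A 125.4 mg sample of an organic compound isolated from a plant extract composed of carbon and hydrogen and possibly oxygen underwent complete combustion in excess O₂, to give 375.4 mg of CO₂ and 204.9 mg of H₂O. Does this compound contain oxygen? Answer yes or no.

mol C = 0.3754 g CO₂ ÷ 44.009 g/mol = 0.0085301 mol
mol H = 2 × 0.2049 g H₂O ÷ 18.015 g/mol = 0.022748 mol
C and H together account for 0.12538 g — essentially the entire 0.1254 g sample — so the compound contains no oxygen.

no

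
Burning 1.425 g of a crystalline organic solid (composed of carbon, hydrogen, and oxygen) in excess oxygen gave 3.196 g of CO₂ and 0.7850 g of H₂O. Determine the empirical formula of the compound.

C5H6O2

mol C = 3.196 g CO₂ ÷ 44.009 g/mol = 0.072622 mol
mol H = 2 × 0.7850 g H₂O ÷ 18.015 g/mol = 0.087150 mol
mass O = 1.425 − (0.87226 + 0.087847) = 0.46490 g → mol O = 0.46490 ÷ 15.999 = 0.029058 mol
Divide by the smallest (0.029058 mol): C 2.499, H 2.999, O 1.000
Multiplying each by 2 gives whole numbers: C 5.00, H 6.00, O 2.00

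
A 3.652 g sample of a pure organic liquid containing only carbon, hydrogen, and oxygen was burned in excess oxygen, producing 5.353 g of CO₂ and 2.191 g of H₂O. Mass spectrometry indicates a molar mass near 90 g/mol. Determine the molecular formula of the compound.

mol C = 5.353 g CO₂ ÷ 44.009 g/mol = 0.12163 mol
mol H = 2 × 2.191 g H₂O ÷ 18.015 g/mol = 0.24324 mol
mass O = 3.652 − (1.4609 + 0.24519) = 1.9459 g → mol O = 1.9459 ÷ 15.999 = 0.12162 mol
Divide by the smallest (0.12162 mol): C 1.000, H 2.000, O 1.000
Empirical formula: CH2O
Empirical-formula mass = 30.03 g/mol; 90 ÷ 30.03 ≈ 3, so the molecular formula is C3H6O3.

C3H6O3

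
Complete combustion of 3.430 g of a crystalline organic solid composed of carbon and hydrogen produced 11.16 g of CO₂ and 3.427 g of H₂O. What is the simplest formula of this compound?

mol C = 11.16 g CO₂ ÷ 44.009 g/mol = 0.25358 mol
mol H = 2 × 3.427 g H₂O ÷ 18.015 g/mol = 0.38046 mol
Divide by the smallest (0.25358 mol): C 1.000, H 1.500
Multiplying each by 2 gives whole numbers: C 2.00, H 3.00

C2H3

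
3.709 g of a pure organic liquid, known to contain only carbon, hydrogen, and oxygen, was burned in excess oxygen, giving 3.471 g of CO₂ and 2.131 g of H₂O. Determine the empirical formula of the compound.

CH3O2

mol C = 3.471 g CO₂ ÷ 44.009 g/mol = 0.078870 mol
mol H = 2 × 2.131 g H₂O ÷ 18.015 g/mol = 0.23658 mol
mass O = 3.709 − (0.94731 + 0.23847) = 2.5232 g → mol O = 2.5232 ÷ 15.999 = 0.15771 mol
Divide by the smallest (0.078870 mol): C 1.000, H 3.000, O 2.000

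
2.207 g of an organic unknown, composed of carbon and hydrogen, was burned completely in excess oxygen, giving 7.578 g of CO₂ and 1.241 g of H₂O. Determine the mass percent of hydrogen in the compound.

6.29%

mol C = 7.578 g CO₂ ÷ 44.009 g/mol = 0.17219 mol
mol H = 2 × 1.241 g H₂O ÷ 18.015 g/mol = 0.13777 mol
mass % H = 0.13888 g ÷ 2.207 g × 100%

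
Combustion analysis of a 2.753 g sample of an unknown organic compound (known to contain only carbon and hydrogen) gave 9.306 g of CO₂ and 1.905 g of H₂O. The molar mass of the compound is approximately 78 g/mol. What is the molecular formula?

C6H6

mol C = 9.306 g CO₂ ÷ 44.009 g/mol = 0.21146 mol
mol H = 2 × 1.905 g H₂O ÷ 18.015 g/mol = 0.21149 mol
Divide by the smallest (0.21146 mol): C 1.000, H 1.000
Empirical formula: CH
Empirical-formula mass = 13.02 g/mol; 78 ÷ 13.02 ≈ 6, so the molecular formula is C6H6.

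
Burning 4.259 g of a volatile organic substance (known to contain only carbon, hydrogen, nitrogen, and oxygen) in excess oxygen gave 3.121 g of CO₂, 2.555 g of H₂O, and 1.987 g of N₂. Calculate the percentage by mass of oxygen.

26.63%

mol C = 3.121 g CO₂ ÷ 44.009 g/mol = 0.070917 mol
mol H = 2 × 2.555 g H₂O ÷ 18.015 g/mol = 0.28365 mol
mol N = 2 × 1.987 g N₂ ÷ 28.014 g/mol = 0.14186 mol
mass O = 4.259 − (0.85179 + 0.28592 + 1.9870) = 1.1343 g → mol O = 1.1343 ÷ 15.999 = 0.070898 mol
mass % O = 1.1343 g ÷ 4.259 g × 100%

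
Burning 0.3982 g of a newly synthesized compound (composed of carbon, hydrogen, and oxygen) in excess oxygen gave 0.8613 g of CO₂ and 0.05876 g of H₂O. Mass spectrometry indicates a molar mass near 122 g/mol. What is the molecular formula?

C6H2O3

mol C = 0.8613 g CO₂ ÷ 44.009 g/mol = 0.019571 mol
mol H = 2 × 0.05876 g H₂O ÷ 18.015 g/mol = 0.0065235 mol
mass O = 0.3982 − (0.23507 + 0.0065756) = 0.15656 g → mol O = 0.15656 ÷ 15.999 = 0.0097854 mol
Divide by the smallest (0.0065235 mol): C 3.000, H 1.000, O 1.500
Multiplying each by 2 gives whole numbers: C 6.00, H 2.00, O 3.00
Empirical formula: C6H2O3
Empirical-formula mass = 122.08 g/mol; 122 ÷ 122.08 ≈ 1, so the molecular formula is C6H2O3.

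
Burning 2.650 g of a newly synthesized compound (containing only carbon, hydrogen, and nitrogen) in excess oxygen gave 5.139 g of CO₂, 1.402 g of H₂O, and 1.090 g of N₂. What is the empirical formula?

C3H4N2

mol C = 5.139 g CO₂ ÷ 44.009 g/mol = 0.11677 mol
mol H = 2 × 1.402 g H₂O ÷ 18.015 g/mol = 0.15565 mol
mol N = 2 × 1.090 g N₂ ÷ 28.014 g/mol = 0.077818 mol
Divide by the smallest (0.077818 mol): C 1.501, H 2.000, N 1.000
Multiplying each by 2 gives whole numbers: C 3.00, H 4.00, N 2.00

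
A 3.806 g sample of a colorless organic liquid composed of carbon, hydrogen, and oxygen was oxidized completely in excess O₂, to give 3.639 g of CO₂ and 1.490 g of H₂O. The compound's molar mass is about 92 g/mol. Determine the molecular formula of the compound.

mol C = 3.639 g CO₂ ÷ 44.009 g/mol = 0.082688 mol
mol H = 2 × 1.490 g H₂O ÷ 18.015 g/mol = 0.16542 mol
mass O = 3.806 − (0.99316 + 0.16674) = 2.6461 g → mol O = 2.6461 ÷ 15.999 = 0.16539 mol
Divide by the smallest (0.082688 mol): C 1.000, H 2.001, O 2.000
Empirical formula: CH2O2
Empirical-formula mass = 46.02 g/mol; 92 ÷ 46.02 ≈ 2, so the molecular formula is C2H4O4.

C2H4O4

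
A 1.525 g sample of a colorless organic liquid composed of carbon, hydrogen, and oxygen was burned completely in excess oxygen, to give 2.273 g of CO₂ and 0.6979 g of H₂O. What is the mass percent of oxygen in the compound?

mol C = 2.273 g CO₂ ÷ 44.009 g/mol = 0.051649 mol
mol H = 2 × 0.6979 g H₂O ÷ 18.015 g/mol = 0.077480 mol
mass O = 1.525 − (0.62035 + 0.078100) = 0.82655 g → mol O = 0.82655 ÷ 15.999 = 0.051663 mol
mass % O = 0.82655 g ÷ 1.525 g × 100%

54.20%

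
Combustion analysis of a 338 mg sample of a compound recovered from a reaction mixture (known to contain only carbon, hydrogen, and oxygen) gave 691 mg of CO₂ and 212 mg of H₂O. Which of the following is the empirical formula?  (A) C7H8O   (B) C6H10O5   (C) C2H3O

(C) C2H3O

mol C = 0.691 g CO₂ ÷ 44.009 g/mol = 0.01570 mol
mol H = 2 × 0.212 g H₂O ÷ 18.015 g/mol = 0.02354 mol
mass O = 0.338 − (0.1886 + 0.02372) = 0.1257 g → mol O = 0.1257 ÷ 15.999 = 0.007856 mol
Divide by the smallest (0.007856 mol): C 1.999, H 2.996, O 1.000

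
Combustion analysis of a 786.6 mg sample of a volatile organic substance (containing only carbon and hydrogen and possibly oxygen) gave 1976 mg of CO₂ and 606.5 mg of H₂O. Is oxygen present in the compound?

yes

mol C = 1.976 g CO₂ ÷ 44.009 g/mol = 0.044900 mol
mol H = 2 × 0.6065 g H₂O ÷ 18.015 g/mol = 0.067333 mol
C and H account for only 0.60716 g of the 0.7866 g sample; the remaining 0.17944 g must be oxygen.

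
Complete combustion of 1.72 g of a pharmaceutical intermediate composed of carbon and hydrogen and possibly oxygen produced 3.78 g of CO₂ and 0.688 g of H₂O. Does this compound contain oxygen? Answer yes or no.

mol C = 3.78 g CO₂ ÷ 44.009 g/mol = 0.08589 mol
mol H = 2 × 0.688 g H₂O ÷ 18.015 g/mol = 0.07638 mol
C and H account for only 1.109 g of the 1.72 g sample; the remaining 0.6114 g must be oxygen.

yes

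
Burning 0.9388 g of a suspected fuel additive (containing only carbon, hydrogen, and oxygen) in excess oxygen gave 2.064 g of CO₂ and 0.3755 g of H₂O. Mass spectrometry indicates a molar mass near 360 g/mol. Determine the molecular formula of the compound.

mol C = 2.064 g CO₂ ÷ 44.009 g/mol = 0.046899 mol
mol H = 2 × 0.3755 g H₂O ÷ 18.015 g/mol = 0.041687 mol
mass O = 0.9388 − (0.56331 + 0.042021) = 0.33347 g → mol O = 0.33347 ÷ 15.999 = 0.020843 mol
Divide by the smallest (0.020843 mol): C 2.250, H 2.000, O 1.000
Multiplying each by 4 gives whole numbers: C 9.00, H 8.00, O 4.00
Empirical formula: C9H8O4
Empirical-formula mass = 180.16 g/mol; 360 ÷ 180.16 ≈ 2, so the molecular formula is C18H16O8.

C18H16O8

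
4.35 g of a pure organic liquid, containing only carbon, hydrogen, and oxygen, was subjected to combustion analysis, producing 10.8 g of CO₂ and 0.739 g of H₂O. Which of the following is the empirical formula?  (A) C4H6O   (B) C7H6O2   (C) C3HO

mol C = 10.8 g CO₂ ÷ 44.009 g/mol = 0.2454 mol
mol H = 2 × 0.739 g H₂O ÷ 18.015 g/mol = 0.08204 mol
mass O = 4.35 − (2.948 + 0.08270) = 1.320 g → mol O = 1.320 ÷ 15.999 = 0.08249 mol
Divide by the smallest (0.08204 mol): C 2.991, H 1.000, O 1.005

(C) C3HO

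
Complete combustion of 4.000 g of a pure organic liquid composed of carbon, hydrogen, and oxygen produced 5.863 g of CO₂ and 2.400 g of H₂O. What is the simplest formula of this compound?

CH2O

mol C = 5.863 g CO₂ ÷ 44.009 g/mol = 0.13322 mol
mol H = 2 × 2.400 g H₂O ÷ 18.015 g/mol = 0.26644 mol
mass O = 4.000 − (1.6001 + 0.26858) = 2.1313 g → mol O = 2.1313 ÷ 15.999 = 0.13321 mol
Divide by the smallest (0.13321 mol): C 1.000, H 2.000, O 1.000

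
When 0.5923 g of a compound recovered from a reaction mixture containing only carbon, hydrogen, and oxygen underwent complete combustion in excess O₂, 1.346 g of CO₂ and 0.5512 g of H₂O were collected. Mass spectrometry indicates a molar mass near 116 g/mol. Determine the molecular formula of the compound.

mol C = 1.346 g CO₂ ÷ 44.009 g/mol = 0.030585 mol
mol H = 2 × 0.5512 g H₂O ÷ 18.015 g/mol = 0.061193 mol
mass O = 0.5923 − (0.36735 + 0.061683) = 0.16326 g → mol O = 0.16326 ÷ 15.999 = 0.010205 mol
Divide by the smallest (0.010205 mol): C 2.997, H 5.997, O 1.000
Empirical formula: C3H6O
Empirical-formula mass = 58.08 g/mol; 116 ÷ 58.08 ≈ 2, so the molecular formula is C6H12O2.

C6H12O2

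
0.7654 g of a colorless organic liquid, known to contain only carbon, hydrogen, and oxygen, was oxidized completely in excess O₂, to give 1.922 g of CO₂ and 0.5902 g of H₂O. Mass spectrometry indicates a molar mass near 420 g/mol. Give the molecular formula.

mol C = 1.922 g CO₂ ÷ 44.009 g/mol = 0.043673 mol
mol H = 2 × 0.5902 g H₂O ÷ 18.015 g/mol = 0.065523 mol
mass O = 0.7654 − (0.52456 + 0.066047) = 0.17480 g → mol O = 0.17480 ÷ 15.999 = 0.010926 mol
Divide by the smallest (0.010926 mol): C 3.997, H 5.997, O 1.000
Empirical formula: C4H6O
Empirical-formula mass = 70.09 g/mol; 420 ÷ 70.09 ≈ 6, so the molecular formula is C24H36O6.

C24H36O6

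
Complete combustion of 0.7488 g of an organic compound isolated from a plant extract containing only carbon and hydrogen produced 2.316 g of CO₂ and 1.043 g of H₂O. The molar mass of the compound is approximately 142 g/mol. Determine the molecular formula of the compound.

C10H22

mol C = 2.316 g CO₂ ÷ 44.009 g/mol = 0.052626 mol
mol H = 2 × 1.043 g H₂O ÷ 18.015 g/mol = 0.11579 mol
Divide by the smallest (0.052626 mol): C 1.000, H 2.200
Multiplying each by 5 gives whole numbers: C 5.00, H 11.00
Empirical formula: C5H11
Empirical-formula mass = 71.14 g/mol; 142 ÷ 71.14 ≈ 2, so the molecular formula is C10H22.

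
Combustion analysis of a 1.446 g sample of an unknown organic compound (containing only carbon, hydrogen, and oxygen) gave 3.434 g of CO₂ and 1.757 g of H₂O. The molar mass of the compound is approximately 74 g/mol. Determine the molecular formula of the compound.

mol C = 3.434 g CO₂ ÷ 44.009 g/mol = 0.078029 mol
mol H = 2 × 1.757 g H₂O ÷ 18.015 g/mol = 0.19506 mol
mass O = 1.446 − (0.93721 + 0.19662) = 0.31217 g → mol O = 0.31217 ÷ 15.999 = 0.019512 mol
Divide by the smallest (0.019512 mol): C 3.999, H 9.997, O 1.000
Empirical formula: C4H10O
Empirical-formula mass = 74.12 g/mol; 74 ÷ 74.12 ≈ 1, so the molecular formula is C4H10O.

C4H10O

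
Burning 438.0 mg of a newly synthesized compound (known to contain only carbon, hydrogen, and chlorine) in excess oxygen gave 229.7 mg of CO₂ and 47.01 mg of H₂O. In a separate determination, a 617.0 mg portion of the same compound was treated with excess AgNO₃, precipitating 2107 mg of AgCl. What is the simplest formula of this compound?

CHCl2

mol C = 0.2297 g CO₂ ÷ 44.009 g/mol = 0.0052194 mol
mol H = 2 × 0.04701 g H₂O ÷ 18.015 g/mol = 0.0052190 mol
From the AgCl data: mol Cl per gram of compound = (2.107 ÷ 143.318) ÷ 0.6170 = 0.023828 mol/g, so in the 0.4380 g combustion sample mol Cl = 0.010436 mol
Divide by the smallest (0.0052190 mol): C 1.000, H 1.000, Cl 2.000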